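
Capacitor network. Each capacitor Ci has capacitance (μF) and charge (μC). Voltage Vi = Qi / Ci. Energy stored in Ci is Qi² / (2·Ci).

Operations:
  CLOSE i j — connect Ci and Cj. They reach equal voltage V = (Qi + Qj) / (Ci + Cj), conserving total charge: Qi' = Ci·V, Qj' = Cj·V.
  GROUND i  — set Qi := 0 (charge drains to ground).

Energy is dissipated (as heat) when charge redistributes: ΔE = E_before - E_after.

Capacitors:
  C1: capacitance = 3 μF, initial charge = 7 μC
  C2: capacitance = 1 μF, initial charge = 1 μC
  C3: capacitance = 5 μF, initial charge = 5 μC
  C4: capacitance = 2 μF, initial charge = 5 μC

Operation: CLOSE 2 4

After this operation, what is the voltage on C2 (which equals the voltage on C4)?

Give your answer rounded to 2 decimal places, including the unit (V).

Initial: C1(3μF, Q=7μC, V=2.33V), C2(1μF, Q=1μC, V=1.00V), C3(5μF, Q=5μC, V=1.00V), C4(2μF, Q=5μC, V=2.50V)
Op 1: CLOSE 2-4: Q_total=6.00, C_total=3.00, V=2.00; Q2=2.00, Q4=4.00; dissipated=0.750

Answer: 2.00 V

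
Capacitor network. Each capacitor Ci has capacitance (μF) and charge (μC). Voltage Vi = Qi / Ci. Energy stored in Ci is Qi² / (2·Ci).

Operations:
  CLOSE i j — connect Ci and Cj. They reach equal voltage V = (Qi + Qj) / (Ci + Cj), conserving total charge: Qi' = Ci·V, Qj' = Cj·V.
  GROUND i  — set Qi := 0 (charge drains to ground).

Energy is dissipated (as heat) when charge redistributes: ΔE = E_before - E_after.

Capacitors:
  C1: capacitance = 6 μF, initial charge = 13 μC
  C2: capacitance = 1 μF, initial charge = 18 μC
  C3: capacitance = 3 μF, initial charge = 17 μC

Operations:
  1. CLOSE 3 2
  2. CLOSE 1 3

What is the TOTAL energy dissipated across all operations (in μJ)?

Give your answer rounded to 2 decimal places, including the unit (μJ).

Answer: 100.38 μJ

Derivation:
Initial: C1(6μF, Q=13μC, V=2.17V), C2(1μF, Q=18μC, V=18.00V), C3(3μF, Q=17μC, V=5.67V)
Op 1: CLOSE 3-2: Q_total=35.00, C_total=4.00, V=8.75; Q3=26.25, Q2=8.75; dissipated=57.042
Op 2: CLOSE 1-3: Q_total=39.25, C_total=9.00, V=4.36; Q1=26.17, Q3=13.08; dissipated=43.340
Total dissipated: 100.382 μJ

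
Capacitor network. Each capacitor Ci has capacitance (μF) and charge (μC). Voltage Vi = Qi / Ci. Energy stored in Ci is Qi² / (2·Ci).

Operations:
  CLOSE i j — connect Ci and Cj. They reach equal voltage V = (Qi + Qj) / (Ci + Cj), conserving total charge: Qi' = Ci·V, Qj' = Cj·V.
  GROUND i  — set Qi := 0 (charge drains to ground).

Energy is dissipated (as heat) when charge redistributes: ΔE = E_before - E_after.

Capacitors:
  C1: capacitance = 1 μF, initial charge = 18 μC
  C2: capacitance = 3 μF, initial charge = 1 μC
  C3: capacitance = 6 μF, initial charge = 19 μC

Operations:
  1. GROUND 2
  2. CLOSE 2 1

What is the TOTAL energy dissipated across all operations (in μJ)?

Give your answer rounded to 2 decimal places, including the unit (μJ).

Answer: 121.67 μJ

Derivation:
Initial: C1(1μF, Q=18μC, V=18.00V), C2(3μF, Q=1μC, V=0.33V), C3(6μF, Q=19μC, V=3.17V)
Op 1: GROUND 2: Q2=0; energy lost=0.167
Op 2: CLOSE 2-1: Q_total=18.00, C_total=4.00, V=4.50; Q2=13.50, Q1=4.50; dissipated=121.500
Total dissipated: 121.667 μJ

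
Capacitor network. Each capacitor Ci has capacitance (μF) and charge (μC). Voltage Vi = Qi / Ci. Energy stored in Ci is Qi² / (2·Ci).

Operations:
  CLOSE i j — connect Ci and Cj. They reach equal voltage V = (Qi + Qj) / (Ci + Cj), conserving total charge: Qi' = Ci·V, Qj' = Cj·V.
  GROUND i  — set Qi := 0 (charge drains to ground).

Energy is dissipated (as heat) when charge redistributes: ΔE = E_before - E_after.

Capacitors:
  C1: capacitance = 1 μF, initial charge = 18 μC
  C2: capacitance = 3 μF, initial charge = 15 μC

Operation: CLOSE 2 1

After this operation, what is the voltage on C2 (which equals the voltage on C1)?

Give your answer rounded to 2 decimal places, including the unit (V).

Answer: 8.25 V

Derivation:
Initial: C1(1μF, Q=18μC, V=18.00V), C2(3μF, Q=15μC, V=5.00V)
Op 1: CLOSE 2-1: Q_total=33.00, C_total=4.00, V=8.25; Q2=24.75, Q1=8.25; dissipated=63.375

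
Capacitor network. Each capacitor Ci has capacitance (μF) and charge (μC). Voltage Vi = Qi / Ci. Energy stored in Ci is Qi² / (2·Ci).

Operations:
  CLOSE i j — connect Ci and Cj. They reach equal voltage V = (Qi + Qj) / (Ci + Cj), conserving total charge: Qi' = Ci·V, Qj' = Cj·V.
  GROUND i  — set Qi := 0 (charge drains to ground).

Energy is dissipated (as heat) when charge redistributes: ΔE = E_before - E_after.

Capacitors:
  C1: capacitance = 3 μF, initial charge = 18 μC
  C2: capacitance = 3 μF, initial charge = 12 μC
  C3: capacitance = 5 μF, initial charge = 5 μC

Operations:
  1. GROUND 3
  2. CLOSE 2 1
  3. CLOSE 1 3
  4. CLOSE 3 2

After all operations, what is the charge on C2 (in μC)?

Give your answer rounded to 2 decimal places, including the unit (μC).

Initial: C1(3μF, Q=18μC, V=6.00V), C2(3μF, Q=12μC, V=4.00V), C3(5μF, Q=5μC, V=1.00V)
Op 1: GROUND 3: Q3=0; energy lost=2.500
Op 2: CLOSE 2-1: Q_total=30.00, C_total=6.00, V=5.00; Q2=15.00, Q1=15.00; dissipated=3.000
Op 3: CLOSE 1-3: Q_total=15.00, C_total=8.00, V=1.88; Q1=5.62, Q3=9.38; dissipated=23.438
Op 4: CLOSE 3-2: Q_total=24.38, C_total=8.00, V=3.05; Q3=15.23, Q2=9.14; dissipated=9.155
Final charges: Q1=5.62, Q2=9.14, Q3=15.23

Answer: 9.14 μC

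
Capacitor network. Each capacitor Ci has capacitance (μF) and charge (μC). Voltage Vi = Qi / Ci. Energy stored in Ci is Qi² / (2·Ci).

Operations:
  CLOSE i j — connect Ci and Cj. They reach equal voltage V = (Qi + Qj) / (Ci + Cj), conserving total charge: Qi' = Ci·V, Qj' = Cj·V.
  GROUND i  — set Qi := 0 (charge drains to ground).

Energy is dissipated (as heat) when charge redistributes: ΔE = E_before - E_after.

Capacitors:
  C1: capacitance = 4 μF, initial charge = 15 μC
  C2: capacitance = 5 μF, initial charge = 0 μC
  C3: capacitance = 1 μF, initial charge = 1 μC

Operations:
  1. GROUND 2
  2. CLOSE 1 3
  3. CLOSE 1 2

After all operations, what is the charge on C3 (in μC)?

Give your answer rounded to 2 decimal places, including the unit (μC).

Answer: 3.20 μC

Derivation:
Initial: C1(4μF, Q=15μC, V=3.75V), C2(5μF, Q=0μC, V=0.00V), C3(1μF, Q=1μC, V=1.00V)
Op 1: GROUND 2: Q2=0; energy lost=0.000
Op 2: CLOSE 1-3: Q_total=16.00, C_total=5.00, V=3.20; Q1=12.80, Q3=3.20; dissipated=3.025
Op 3: CLOSE 1-2: Q_total=12.80, C_total=9.00, V=1.42; Q1=5.69, Q2=7.11; dissipated=11.378
Final charges: Q1=5.69, Q2=7.11, Q3=3.20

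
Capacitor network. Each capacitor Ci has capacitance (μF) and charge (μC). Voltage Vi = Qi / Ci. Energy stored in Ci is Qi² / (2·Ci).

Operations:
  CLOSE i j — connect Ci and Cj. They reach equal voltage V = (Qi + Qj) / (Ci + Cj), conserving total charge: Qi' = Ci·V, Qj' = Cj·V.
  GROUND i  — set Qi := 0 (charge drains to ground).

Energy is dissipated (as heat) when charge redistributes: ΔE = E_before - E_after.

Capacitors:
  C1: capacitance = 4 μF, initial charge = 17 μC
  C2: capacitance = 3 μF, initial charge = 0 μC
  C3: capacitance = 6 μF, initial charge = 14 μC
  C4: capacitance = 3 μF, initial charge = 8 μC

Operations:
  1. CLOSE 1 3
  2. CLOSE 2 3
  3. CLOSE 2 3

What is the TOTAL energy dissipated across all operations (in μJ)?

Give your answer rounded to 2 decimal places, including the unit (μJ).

Initial: C1(4μF, Q=17μC, V=4.25V), C2(3μF, Q=0μC, V=0.00V), C3(6μF, Q=14μC, V=2.33V), C4(3μF, Q=8μC, V=2.67V)
Op 1: CLOSE 1-3: Q_total=31.00, C_total=10.00, V=3.10; Q1=12.40, Q3=18.60; dissipated=4.408
Op 2: CLOSE 2-3: Q_total=18.60, C_total=9.00, V=2.07; Q2=6.20, Q3=12.40; dissipated=9.610
Op 3: CLOSE 2-3: Q_total=18.60, C_total=9.00, V=2.07; Q2=6.20, Q3=12.40; dissipated=0.000
Total dissipated: 14.018 μJ

Answer: 14.02 μJ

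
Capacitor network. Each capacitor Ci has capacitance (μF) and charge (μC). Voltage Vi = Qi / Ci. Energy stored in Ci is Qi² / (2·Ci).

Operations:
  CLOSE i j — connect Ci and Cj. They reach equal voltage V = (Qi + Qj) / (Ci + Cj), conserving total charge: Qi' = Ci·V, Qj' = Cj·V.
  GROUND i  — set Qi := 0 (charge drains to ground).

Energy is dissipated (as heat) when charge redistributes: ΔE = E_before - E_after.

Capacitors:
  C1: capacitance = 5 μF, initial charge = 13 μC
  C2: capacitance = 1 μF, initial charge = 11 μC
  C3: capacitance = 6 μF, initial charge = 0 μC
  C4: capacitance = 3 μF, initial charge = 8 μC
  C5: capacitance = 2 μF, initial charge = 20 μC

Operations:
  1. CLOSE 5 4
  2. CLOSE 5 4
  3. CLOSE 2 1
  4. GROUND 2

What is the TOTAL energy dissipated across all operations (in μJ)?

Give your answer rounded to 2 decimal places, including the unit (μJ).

Answer: 69.67 μJ

Derivation:
Initial: C1(5μF, Q=13μC, V=2.60V), C2(1μF, Q=11μC, V=11.00V), C3(6μF, Q=0μC, V=0.00V), C4(3μF, Q=8μC, V=2.67V), C5(2μF, Q=20μC, V=10.00V)
Op 1: CLOSE 5-4: Q_total=28.00, C_total=5.00, V=5.60; Q5=11.20, Q4=16.80; dissipated=32.267
Op 2: CLOSE 5-4: Q_total=28.00, C_total=5.00, V=5.60; Q5=11.20, Q4=16.80; dissipated=0.000
Op 3: CLOSE 2-1: Q_total=24.00, C_total=6.00, V=4.00; Q2=4.00, Q1=20.00; dissipated=29.400
Op 4: GROUND 2: Q2=0; energy lost=8.000
Total dissipated: 69.667 μJ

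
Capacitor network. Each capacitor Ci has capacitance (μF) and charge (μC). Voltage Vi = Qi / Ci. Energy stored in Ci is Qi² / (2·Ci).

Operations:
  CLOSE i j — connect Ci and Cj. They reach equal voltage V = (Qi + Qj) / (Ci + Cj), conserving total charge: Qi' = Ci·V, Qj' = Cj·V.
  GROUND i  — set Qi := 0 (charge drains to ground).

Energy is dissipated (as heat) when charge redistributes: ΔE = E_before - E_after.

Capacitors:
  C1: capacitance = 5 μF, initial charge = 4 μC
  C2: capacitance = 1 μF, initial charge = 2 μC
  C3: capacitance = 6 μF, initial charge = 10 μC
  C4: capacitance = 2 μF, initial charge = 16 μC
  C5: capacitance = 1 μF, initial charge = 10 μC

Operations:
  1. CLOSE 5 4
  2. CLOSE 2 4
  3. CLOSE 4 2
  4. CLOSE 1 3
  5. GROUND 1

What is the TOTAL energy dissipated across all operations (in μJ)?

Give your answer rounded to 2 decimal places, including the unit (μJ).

Answer: 21.22 μJ

Derivation:
Initial: C1(5μF, Q=4μC, V=0.80V), C2(1μF, Q=2μC, V=2.00V), C3(6μF, Q=10μC, V=1.67V), C4(2μF, Q=16μC, V=8.00V), C5(1μF, Q=10μC, V=10.00V)
Op 1: CLOSE 5-4: Q_total=26.00, C_total=3.00, V=8.67; Q5=8.67, Q4=17.33; dissipated=1.333
Op 2: CLOSE 2-4: Q_total=19.33, C_total=3.00, V=6.44; Q2=6.44, Q4=12.89; dissipated=14.815
Op 3: CLOSE 4-2: Q_total=19.33, C_total=3.00, V=6.44; Q4=12.89, Q2=6.44; dissipated=0.000
Op 4: CLOSE 1-3: Q_total=14.00, C_total=11.00, V=1.27; Q1=6.36, Q3=7.64; dissipated=1.024
Op 5: GROUND 1: Q1=0; energy lost=4.050
Total dissipated: 21.222 μJ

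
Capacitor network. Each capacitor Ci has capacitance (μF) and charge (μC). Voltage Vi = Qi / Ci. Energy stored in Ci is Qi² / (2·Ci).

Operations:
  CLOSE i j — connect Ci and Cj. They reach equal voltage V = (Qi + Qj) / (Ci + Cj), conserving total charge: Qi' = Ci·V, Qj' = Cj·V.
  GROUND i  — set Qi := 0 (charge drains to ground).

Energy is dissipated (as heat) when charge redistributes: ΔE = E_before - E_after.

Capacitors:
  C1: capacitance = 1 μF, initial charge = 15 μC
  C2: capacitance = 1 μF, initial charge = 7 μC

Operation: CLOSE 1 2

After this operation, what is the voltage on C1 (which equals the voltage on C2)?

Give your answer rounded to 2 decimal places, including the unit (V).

Initial: C1(1μF, Q=15μC, V=15.00V), C2(1μF, Q=7μC, V=7.00V)
Op 1: CLOSE 1-2: Q_total=22.00, C_total=2.00, V=11.00; Q1=11.00, Q2=11.00; dissipated=16.000

Answer: 11.00 V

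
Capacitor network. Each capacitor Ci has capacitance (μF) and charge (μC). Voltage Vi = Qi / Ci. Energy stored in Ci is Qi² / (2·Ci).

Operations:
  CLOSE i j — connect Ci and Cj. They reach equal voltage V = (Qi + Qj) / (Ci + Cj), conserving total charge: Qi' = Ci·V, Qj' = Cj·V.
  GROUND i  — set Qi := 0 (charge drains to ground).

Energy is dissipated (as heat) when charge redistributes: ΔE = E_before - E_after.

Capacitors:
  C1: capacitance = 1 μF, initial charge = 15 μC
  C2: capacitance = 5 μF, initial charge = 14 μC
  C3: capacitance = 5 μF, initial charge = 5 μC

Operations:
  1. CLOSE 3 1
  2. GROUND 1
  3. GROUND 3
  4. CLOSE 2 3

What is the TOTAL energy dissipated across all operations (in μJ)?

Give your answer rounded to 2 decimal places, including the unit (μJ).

Initial: C1(1μF, Q=15μC, V=15.00V), C2(5μF, Q=14μC, V=2.80V), C3(5μF, Q=5μC, V=1.00V)
Op 1: CLOSE 3-1: Q_total=20.00, C_total=6.00, V=3.33; Q3=16.67, Q1=3.33; dissipated=81.667
Op 2: GROUND 1: Q1=0; energy lost=5.556
Op 3: GROUND 3: Q3=0; energy lost=27.778
Op 4: CLOSE 2-3: Q_total=14.00, C_total=10.00, V=1.40; Q2=7.00, Q3=7.00; dissipated=9.800
Total dissipated: 124.800 μJ

Answer: 124.80 μJ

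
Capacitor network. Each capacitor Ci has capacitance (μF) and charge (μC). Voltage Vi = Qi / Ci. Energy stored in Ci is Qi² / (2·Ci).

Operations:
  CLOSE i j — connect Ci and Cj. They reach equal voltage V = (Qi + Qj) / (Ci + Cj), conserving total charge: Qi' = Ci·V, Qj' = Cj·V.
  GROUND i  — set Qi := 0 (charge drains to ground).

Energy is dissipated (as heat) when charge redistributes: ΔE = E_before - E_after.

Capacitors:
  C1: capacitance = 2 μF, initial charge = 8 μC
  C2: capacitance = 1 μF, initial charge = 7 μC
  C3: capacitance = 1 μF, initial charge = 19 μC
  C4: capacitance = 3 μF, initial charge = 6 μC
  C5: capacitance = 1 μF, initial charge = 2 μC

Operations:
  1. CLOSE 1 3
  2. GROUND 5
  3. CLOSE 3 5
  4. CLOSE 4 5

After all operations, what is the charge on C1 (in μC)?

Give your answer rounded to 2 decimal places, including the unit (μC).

Answer: 18.00 μC

Derivation:
Initial: C1(2μF, Q=8μC, V=4.00V), C2(1μF, Q=7μC, V=7.00V), C3(1μF, Q=19μC, V=19.00V), C4(3μF, Q=6μC, V=2.00V), C5(1μF, Q=2μC, V=2.00V)
Op 1: CLOSE 1-3: Q_total=27.00, C_total=3.00, V=9.00; Q1=18.00, Q3=9.00; dissipated=75.000
Op 2: GROUND 5: Q5=0; energy lost=2.000
Op 3: CLOSE 3-5: Q_total=9.00, C_total=2.00, V=4.50; Q3=4.50, Q5=4.50; dissipated=20.250
Op 4: CLOSE 4-5: Q_total=10.50, C_total=4.00, V=2.62; Q4=7.88, Q5=2.62; dissipated=2.344
Final charges: Q1=18.00, Q2=7.00, Q3=4.50, Q4=7.88, Q5=2.62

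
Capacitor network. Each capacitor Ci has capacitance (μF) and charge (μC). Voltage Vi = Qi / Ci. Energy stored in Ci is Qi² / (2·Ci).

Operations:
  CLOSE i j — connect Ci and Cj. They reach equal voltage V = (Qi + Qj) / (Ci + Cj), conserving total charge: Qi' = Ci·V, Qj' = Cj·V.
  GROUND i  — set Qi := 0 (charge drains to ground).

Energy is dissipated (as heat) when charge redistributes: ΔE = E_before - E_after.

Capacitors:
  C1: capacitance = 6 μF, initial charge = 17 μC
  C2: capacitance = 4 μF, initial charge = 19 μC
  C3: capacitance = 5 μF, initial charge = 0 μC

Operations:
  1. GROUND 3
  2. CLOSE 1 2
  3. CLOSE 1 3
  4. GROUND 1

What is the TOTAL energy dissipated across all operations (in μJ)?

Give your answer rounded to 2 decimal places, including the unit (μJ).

Initial: C1(6μF, Q=17μC, V=2.83V), C2(4μF, Q=19μC, V=4.75V), C3(5μF, Q=0μC, V=0.00V)
Op 1: GROUND 3: Q3=0; energy lost=0.000
Op 2: CLOSE 1-2: Q_total=36.00, C_total=10.00, V=3.60; Q1=21.60, Q2=14.40; dissipated=4.408
Op 3: CLOSE 1-3: Q_total=21.60, C_total=11.00, V=1.96; Q1=11.78, Q3=9.82; dissipated=17.673
Op 4: GROUND 1: Q1=0; energy lost=11.568
Total dissipated: 33.649 μJ

Answer: 33.65 μJ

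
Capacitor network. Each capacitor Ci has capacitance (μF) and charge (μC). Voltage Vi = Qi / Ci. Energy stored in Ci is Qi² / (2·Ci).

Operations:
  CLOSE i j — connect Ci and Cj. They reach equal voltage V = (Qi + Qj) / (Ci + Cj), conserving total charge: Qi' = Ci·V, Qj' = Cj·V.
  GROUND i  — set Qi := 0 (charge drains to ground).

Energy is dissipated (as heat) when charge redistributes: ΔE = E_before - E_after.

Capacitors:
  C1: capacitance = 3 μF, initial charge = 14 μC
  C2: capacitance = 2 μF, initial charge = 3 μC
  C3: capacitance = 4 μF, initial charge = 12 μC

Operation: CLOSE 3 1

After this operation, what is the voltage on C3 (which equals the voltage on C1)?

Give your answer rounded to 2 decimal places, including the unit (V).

Answer: 3.71 V

Derivation:
Initial: C1(3μF, Q=14μC, V=4.67V), C2(2μF, Q=3μC, V=1.50V), C3(4μF, Q=12μC, V=3.00V)
Op 1: CLOSE 3-1: Q_total=26.00, C_total=7.00, V=3.71; Q3=14.86, Q1=11.14; dissipated=2.381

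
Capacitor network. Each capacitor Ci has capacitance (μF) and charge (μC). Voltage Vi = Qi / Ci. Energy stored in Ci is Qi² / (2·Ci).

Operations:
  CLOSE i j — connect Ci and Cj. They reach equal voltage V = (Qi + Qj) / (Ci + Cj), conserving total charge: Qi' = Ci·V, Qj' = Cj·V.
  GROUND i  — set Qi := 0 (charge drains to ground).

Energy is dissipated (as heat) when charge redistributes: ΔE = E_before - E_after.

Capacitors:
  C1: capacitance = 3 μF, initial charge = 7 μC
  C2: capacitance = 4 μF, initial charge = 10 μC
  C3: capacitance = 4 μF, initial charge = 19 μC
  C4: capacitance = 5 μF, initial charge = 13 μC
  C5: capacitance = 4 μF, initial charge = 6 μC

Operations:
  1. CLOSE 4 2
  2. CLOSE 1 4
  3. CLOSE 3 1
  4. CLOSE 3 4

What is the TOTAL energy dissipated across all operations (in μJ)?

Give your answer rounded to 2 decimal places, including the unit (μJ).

Initial: C1(3μF, Q=7μC, V=2.33V), C2(4μF, Q=10μC, V=2.50V), C3(4μF, Q=19μC, V=4.75V), C4(5μF, Q=13μC, V=2.60V), C5(4μF, Q=6μC, V=1.50V)
Op 1: CLOSE 4-2: Q_total=23.00, C_total=9.00, V=2.56; Q4=12.78, Q2=10.22; dissipated=0.011
Op 2: CLOSE 1-4: Q_total=19.78, C_total=8.00, V=2.47; Q1=7.42, Q4=12.36; dissipated=0.046
Op 3: CLOSE 3-1: Q_total=26.42, C_total=7.00, V=3.77; Q3=15.10, Q1=11.32; dissipated=4.447
Op 4: CLOSE 3-4: Q_total=27.46, C_total=9.00, V=3.05; Q3=12.20, Q4=15.25; dissipated=1.882
Total dissipated: 6.387 μJ

Answer: 6.39 μJ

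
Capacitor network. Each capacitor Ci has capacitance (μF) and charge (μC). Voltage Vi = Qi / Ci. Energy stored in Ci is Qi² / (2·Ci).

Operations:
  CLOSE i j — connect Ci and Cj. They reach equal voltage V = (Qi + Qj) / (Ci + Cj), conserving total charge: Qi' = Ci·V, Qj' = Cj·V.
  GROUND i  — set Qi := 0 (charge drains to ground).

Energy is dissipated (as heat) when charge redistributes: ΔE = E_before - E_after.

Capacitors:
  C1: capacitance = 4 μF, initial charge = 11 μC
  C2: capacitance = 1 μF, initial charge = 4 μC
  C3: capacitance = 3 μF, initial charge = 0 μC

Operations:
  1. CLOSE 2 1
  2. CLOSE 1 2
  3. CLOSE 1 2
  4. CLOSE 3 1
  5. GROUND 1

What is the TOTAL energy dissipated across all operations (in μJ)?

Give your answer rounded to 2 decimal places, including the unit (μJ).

Answer: 14.22 μJ

Derivation:
Initial: C1(4μF, Q=11μC, V=2.75V), C2(1μF, Q=4μC, V=4.00V), C3(3μF, Q=0μC, V=0.00V)
Op 1: CLOSE 2-1: Q_total=15.00, C_total=5.00, V=3.00; Q2=3.00, Q1=12.00; dissipated=0.625
Op 2: CLOSE 1-2: Q_total=15.00, C_total=5.00, V=3.00; Q1=12.00, Q2=3.00; dissipated=0.000
Op 3: CLOSE 1-2: Q_total=15.00, C_total=5.00, V=3.00; Q1=12.00, Q2=3.00; dissipated=0.000
Op 4: CLOSE 3-1: Q_total=12.00, C_total=7.00, V=1.71; Q3=5.14, Q1=6.86; dissipated=7.714
Op 5: GROUND 1: Q1=0; energy lost=5.878
Total dissipated: 14.217 μJ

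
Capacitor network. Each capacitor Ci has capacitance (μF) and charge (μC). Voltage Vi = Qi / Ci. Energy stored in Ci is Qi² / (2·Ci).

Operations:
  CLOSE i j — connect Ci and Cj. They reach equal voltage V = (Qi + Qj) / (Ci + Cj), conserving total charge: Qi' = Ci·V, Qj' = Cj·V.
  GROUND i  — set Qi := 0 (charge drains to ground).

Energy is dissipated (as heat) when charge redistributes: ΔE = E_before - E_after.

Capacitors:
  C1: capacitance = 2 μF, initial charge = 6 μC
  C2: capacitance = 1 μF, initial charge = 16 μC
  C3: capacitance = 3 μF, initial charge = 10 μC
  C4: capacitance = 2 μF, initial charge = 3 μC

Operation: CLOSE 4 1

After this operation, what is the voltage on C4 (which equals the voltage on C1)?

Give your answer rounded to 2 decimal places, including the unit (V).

Initial: C1(2μF, Q=6μC, V=3.00V), C2(1μF, Q=16μC, V=16.00V), C3(3μF, Q=10μC, V=3.33V), C4(2μF, Q=3μC, V=1.50V)
Op 1: CLOSE 4-1: Q_total=9.00, C_total=4.00, V=2.25; Q4=4.50, Q1=4.50; dissipated=1.125

Answer: 2.25 V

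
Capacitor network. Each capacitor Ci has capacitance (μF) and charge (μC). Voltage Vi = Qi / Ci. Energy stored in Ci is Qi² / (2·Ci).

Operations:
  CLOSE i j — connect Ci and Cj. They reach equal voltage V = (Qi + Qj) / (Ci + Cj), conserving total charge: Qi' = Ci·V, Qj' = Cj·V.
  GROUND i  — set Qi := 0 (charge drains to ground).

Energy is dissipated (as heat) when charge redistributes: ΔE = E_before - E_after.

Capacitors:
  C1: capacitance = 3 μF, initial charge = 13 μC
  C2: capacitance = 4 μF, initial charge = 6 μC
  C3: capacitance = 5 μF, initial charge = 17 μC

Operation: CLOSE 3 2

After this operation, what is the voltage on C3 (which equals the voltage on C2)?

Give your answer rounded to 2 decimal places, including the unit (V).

Initial: C1(3μF, Q=13μC, V=4.33V), C2(4μF, Q=6μC, V=1.50V), C3(5μF, Q=17μC, V=3.40V)
Op 1: CLOSE 3-2: Q_total=23.00, C_total=9.00, V=2.56; Q3=12.78, Q2=10.22; dissipated=4.011

Answer: 2.56 V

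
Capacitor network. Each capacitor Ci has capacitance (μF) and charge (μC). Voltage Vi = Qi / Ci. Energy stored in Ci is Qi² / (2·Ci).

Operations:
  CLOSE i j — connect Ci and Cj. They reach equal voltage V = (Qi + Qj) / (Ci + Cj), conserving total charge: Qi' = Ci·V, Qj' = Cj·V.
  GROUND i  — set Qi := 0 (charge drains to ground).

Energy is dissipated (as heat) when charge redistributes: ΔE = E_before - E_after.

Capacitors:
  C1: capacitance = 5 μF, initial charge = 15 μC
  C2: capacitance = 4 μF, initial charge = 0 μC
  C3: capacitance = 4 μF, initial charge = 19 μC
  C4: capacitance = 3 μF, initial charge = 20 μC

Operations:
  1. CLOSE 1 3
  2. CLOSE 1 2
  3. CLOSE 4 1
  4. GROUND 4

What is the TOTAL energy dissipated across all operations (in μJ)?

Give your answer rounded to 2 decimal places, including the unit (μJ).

Initial: C1(5μF, Q=15μC, V=3.00V), C2(4μF, Q=0μC, V=0.00V), C3(4μF, Q=19μC, V=4.75V), C4(3μF, Q=20μC, V=6.67V)
Op 1: CLOSE 1-3: Q_total=34.00, C_total=9.00, V=3.78; Q1=18.89, Q3=15.11; dissipated=3.403
Op 2: CLOSE 1-2: Q_total=18.89, C_total=9.00, V=2.10; Q1=10.49, Q2=8.40; dissipated=15.857
Op 3: CLOSE 4-1: Q_total=30.49, C_total=8.00, V=3.81; Q4=11.44, Q1=19.06; dissipated=19.562
Op 4: GROUND 4: Q4=0; energy lost=21.794
Total dissipated: 60.616 μJ

Answer: 60.62 μJ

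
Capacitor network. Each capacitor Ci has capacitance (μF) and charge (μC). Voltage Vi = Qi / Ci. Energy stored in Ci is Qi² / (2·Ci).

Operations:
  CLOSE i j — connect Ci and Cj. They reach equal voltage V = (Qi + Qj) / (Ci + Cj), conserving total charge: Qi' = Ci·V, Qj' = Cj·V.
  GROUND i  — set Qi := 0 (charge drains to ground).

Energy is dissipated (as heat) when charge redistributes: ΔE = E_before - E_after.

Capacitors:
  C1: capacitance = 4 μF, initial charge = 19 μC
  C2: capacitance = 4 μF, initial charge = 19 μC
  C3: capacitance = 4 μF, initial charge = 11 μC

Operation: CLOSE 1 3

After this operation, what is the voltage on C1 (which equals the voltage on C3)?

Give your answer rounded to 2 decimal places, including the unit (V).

Answer: 3.75 V

Derivation:
Initial: C1(4μF, Q=19μC, V=4.75V), C2(4μF, Q=19μC, V=4.75V), C3(4μF, Q=11μC, V=2.75V)
Op 1: CLOSE 1-3: Q_total=30.00, C_total=8.00, V=3.75; Q1=15.00, Q3=15.00; dissipated=4.000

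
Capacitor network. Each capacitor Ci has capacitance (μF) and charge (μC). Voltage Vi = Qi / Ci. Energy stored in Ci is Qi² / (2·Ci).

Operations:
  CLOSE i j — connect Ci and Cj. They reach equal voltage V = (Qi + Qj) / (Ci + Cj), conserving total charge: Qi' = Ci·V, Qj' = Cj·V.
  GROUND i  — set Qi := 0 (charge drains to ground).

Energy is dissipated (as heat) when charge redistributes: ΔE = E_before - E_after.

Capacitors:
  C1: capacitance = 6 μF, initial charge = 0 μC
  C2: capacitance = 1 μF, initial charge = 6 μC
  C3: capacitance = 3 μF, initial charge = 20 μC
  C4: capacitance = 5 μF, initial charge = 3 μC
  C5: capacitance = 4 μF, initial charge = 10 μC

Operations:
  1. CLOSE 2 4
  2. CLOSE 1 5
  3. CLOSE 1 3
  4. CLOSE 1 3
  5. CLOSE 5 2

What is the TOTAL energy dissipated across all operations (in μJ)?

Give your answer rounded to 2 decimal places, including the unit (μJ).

Answer: 51.86 μJ

Derivation:
Initial: C1(6μF, Q=0μC, V=0.00V), C2(1μF, Q=6μC, V=6.00V), C3(3μF, Q=20μC, V=6.67V), C4(5μF, Q=3μC, V=0.60V), C5(4μF, Q=10μC, V=2.50V)
Op 1: CLOSE 2-4: Q_total=9.00, C_total=6.00, V=1.50; Q2=1.50, Q4=7.50; dissipated=12.150
Op 2: CLOSE 1-5: Q_total=10.00, C_total=10.00, V=1.00; Q1=6.00, Q5=4.00; dissipated=7.500
Op 3: CLOSE 1-3: Q_total=26.00, C_total=9.00, V=2.89; Q1=17.33, Q3=8.67; dissipated=32.111
Op 4: CLOSE 1-3: Q_total=26.00, C_total=9.00, V=2.89; Q1=17.33, Q3=8.67; dissipated=0.000
Op 5: CLOSE 5-2: Q_total=5.50, C_total=5.00, V=1.10; Q5=4.40, Q2=1.10; dissipated=0.100
Total dissipated: 51.861 μJ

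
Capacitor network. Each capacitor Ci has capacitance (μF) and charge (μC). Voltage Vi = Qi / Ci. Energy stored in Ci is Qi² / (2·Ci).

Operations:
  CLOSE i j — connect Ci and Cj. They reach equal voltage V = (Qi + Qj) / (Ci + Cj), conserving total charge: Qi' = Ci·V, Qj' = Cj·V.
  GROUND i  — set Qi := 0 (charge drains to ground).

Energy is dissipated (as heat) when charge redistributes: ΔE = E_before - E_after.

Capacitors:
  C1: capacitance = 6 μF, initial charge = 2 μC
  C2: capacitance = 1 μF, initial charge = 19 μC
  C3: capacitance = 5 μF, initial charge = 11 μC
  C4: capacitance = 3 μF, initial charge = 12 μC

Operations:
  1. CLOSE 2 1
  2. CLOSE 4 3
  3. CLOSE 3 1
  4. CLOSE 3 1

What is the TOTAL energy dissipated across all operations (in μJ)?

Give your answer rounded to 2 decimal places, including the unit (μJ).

Answer: 152.39 μJ

Derivation:
Initial: C1(6μF, Q=2μC, V=0.33V), C2(1μF, Q=19μC, V=19.00V), C3(5μF, Q=11μC, V=2.20V), C4(3μF, Q=12μC, V=4.00V)
Op 1: CLOSE 2-1: Q_total=21.00, C_total=7.00, V=3.00; Q2=3.00, Q1=18.00; dissipated=149.333
Op 2: CLOSE 4-3: Q_total=23.00, C_total=8.00, V=2.88; Q4=8.62, Q3=14.38; dissipated=3.038
Op 3: CLOSE 3-1: Q_total=32.38, C_total=11.00, V=2.94; Q3=14.72, Q1=17.66; dissipated=0.021
Op 4: CLOSE 3-1: Q_total=32.38, C_total=11.00, V=2.94; Q3=14.72, Q1=17.66; dissipated=0.000
Total dissipated: 152.392 μJ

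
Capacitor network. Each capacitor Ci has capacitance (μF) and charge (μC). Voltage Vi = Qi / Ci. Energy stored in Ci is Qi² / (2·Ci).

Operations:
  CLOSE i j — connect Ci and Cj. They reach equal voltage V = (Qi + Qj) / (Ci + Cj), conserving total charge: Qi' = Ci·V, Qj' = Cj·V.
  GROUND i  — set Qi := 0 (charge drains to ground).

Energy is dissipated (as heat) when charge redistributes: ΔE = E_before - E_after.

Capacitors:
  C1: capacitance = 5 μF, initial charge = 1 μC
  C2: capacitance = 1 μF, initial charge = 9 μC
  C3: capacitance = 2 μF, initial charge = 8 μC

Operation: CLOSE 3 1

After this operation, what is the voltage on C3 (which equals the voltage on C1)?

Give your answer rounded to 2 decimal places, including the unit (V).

Answer: 1.29 V

Derivation:
Initial: C1(5μF, Q=1μC, V=0.20V), C2(1μF, Q=9μC, V=9.00V), C3(2μF, Q=8μC, V=4.00V)
Op 1: CLOSE 3-1: Q_total=9.00, C_total=7.00, V=1.29; Q3=2.57, Q1=6.43; dissipated=10.314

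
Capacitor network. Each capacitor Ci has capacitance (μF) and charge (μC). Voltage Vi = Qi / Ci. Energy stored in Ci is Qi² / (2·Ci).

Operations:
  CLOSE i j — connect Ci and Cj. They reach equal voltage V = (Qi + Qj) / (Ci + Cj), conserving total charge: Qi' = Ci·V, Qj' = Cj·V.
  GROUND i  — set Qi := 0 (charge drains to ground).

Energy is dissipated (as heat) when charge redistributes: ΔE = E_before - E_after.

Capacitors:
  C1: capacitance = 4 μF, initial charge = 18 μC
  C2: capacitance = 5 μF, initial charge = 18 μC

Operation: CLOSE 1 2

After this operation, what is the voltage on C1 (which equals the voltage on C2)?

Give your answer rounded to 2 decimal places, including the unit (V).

Initial: C1(4μF, Q=18μC, V=4.50V), C2(5μF, Q=18μC, V=3.60V)
Op 1: CLOSE 1-2: Q_total=36.00, C_total=9.00, V=4.00; Q1=16.00, Q2=20.00; dissipated=0.900

Answer: 4.00 V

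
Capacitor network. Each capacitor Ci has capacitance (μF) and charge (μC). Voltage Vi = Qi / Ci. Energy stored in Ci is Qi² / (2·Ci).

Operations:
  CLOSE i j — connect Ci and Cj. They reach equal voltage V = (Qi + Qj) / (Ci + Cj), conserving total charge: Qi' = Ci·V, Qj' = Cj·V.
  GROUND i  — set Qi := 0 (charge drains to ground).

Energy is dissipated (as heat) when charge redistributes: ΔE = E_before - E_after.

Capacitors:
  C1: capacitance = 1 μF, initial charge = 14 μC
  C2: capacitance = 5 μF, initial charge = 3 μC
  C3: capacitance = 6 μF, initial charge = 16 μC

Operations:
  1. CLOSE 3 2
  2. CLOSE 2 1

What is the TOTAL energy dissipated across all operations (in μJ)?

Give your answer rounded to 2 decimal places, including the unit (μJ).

Initial: C1(1μF, Q=14μC, V=14.00V), C2(5μF, Q=3μC, V=0.60V), C3(6μF, Q=16μC, V=2.67V)
Op 1: CLOSE 3-2: Q_total=19.00, C_total=11.00, V=1.73; Q3=10.36, Q2=8.64; dissipated=5.824
Op 2: CLOSE 2-1: Q_total=22.64, C_total=6.00, V=3.77; Q2=18.86, Q1=3.77; dissipated=62.758
Total dissipated: 68.583 μJ

Answer: 68.58 μJ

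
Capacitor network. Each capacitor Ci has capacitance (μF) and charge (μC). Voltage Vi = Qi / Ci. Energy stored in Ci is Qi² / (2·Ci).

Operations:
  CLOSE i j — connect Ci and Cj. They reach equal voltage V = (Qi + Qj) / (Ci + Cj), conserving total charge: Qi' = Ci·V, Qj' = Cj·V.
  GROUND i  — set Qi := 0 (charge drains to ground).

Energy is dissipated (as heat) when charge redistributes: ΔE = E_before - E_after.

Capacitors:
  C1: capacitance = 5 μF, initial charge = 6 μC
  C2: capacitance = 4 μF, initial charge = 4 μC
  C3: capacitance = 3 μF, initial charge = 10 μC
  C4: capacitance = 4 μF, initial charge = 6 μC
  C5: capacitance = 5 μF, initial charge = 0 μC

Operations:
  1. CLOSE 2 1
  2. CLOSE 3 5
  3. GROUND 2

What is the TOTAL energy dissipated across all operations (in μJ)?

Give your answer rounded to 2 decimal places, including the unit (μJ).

Answer: 12.93 μJ

Derivation:
Initial: C1(5μF, Q=6μC, V=1.20V), C2(4μF, Q=4μC, V=1.00V), C3(3μF, Q=10μC, V=3.33V), C4(4μF, Q=6μC, V=1.50V), C5(5μF, Q=0μC, V=0.00V)
Op 1: CLOSE 2-1: Q_total=10.00, C_total=9.00, V=1.11; Q2=4.44, Q1=5.56; dissipated=0.044
Op 2: CLOSE 3-5: Q_total=10.00, C_total=8.00, V=1.25; Q3=3.75, Q5=6.25; dissipated=10.417
Op 3: GROUND 2: Q2=0; energy lost=2.469
Total dissipated: 12.930 μJ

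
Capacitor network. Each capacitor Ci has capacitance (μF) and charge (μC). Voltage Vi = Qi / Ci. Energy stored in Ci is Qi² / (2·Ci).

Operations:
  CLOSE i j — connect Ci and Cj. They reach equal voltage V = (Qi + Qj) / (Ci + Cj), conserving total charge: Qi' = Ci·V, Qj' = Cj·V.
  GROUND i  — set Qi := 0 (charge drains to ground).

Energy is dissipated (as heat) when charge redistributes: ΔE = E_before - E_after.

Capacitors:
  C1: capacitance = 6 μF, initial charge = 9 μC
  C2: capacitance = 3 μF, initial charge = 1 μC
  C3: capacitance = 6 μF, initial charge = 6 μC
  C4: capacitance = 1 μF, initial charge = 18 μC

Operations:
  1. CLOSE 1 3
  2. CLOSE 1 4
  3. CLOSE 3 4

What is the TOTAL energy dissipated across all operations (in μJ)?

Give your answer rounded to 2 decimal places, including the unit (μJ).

Initial: C1(6μF, Q=9μC, V=1.50V), C2(3μF, Q=1μC, V=0.33V), C3(6μF, Q=6μC, V=1.00V), C4(1μF, Q=18μC, V=18.00V)
Op 1: CLOSE 1-3: Q_total=15.00, C_total=12.00, V=1.25; Q1=7.50, Q3=7.50; dissipated=0.375
Op 2: CLOSE 1-4: Q_total=25.50, C_total=7.00, V=3.64; Q1=21.86, Q4=3.64; dissipated=120.241
Op 3: CLOSE 3-4: Q_total=11.14, C_total=7.00, V=1.59; Q3=9.55, Q4=1.59; dissipated=2.454
Total dissipated: 123.070 μJ

Answer: 123.07 μJ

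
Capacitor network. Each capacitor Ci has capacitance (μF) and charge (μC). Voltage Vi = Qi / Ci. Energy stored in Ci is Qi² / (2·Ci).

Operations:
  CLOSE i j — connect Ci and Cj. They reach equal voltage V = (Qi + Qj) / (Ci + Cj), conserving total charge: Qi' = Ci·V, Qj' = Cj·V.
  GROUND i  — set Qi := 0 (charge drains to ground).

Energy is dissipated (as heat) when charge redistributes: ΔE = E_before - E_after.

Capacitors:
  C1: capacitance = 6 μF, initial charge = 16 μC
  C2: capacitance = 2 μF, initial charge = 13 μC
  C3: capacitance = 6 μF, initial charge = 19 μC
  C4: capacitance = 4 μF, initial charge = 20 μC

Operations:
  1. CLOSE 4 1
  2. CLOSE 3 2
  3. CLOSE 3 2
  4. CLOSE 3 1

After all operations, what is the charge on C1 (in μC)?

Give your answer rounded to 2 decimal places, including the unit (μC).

Answer: 22.80 μC

Derivation:
Initial: C1(6μF, Q=16μC, V=2.67V), C2(2μF, Q=13μC, V=6.50V), C3(6μF, Q=19μC, V=3.17V), C4(4μF, Q=20μC, V=5.00V)
Op 1: CLOSE 4-1: Q_total=36.00, C_total=10.00, V=3.60; Q4=14.40, Q1=21.60; dissipated=6.533
Op 2: CLOSE 3-2: Q_total=32.00, C_total=8.00, V=4.00; Q3=24.00, Q2=8.00; dissipated=8.333
Op 3: CLOSE 3-2: Q_total=32.00, C_total=8.00, V=4.00; Q3=24.00, Q2=8.00; dissipated=0.000
Op 4: CLOSE 3-1: Q_total=45.60, C_total=12.00, V=3.80; Q3=22.80, Q1=22.80; dissipated=0.240
Final charges: Q1=22.80, Q2=8.00, Q3=22.80, Q4=14.40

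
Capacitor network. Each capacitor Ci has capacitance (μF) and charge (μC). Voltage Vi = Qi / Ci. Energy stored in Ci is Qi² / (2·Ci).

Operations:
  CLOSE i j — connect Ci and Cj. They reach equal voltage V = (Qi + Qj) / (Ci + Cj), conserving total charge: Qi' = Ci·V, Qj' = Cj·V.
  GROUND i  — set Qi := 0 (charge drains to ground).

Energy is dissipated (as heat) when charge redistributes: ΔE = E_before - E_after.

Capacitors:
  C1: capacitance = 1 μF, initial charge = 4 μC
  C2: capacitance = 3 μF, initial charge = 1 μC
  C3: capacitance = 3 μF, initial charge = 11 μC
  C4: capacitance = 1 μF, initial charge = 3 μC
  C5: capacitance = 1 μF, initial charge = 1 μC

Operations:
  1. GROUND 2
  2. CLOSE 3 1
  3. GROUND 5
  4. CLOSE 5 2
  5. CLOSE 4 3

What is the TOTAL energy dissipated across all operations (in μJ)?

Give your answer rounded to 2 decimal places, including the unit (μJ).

Answer: 0.92 μJ

Derivation:
Initial: C1(1μF, Q=4μC, V=4.00V), C2(3μF, Q=1μC, V=0.33V), C3(3μF, Q=11μC, V=3.67V), C4(1μF, Q=3μC, V=3.00V), C5(1μF, Q=1μC, V=1.00V)
Op 1: GROUND 2: Q2=0; energy lost=0.167
Op 2: CLOSE 3-1: Q_total=15.00, C_total=4.00, V=3.75; Q3=11.25, Q1=3.75; dissipated=0.042
Op 3: GROUND 5: Q5=0; energy lost=0.500
Op 4: CLOSE 5-2: Q_total=0.00, C_total=4.00, V=0.00; Q5=0.00, Q2=0.00; dissipated=0.000
Op 5: CLOSE 4-3: Q_total=14.25, C_total=4.00, V=3.56; Q4=3.56, Q3=10.69; dissipated=0.211
Total dissipated: 0.919 μJ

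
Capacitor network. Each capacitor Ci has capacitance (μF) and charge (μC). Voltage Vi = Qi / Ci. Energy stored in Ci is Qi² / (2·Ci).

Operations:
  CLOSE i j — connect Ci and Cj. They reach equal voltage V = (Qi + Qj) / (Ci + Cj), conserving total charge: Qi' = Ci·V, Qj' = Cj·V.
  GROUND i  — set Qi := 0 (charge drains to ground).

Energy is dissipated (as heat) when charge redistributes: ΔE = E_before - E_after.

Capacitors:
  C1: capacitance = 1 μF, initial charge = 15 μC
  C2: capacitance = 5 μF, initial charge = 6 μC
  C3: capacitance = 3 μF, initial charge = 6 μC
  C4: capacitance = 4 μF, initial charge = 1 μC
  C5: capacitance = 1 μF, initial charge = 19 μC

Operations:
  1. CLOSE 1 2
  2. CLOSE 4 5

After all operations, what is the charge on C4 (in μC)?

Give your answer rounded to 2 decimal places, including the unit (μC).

Answer: 16.00 μC

Derivation:
Initial: C1(1μF, Q=15μC, V=15.00V), C2(5μF, Q=6μC, V=1.20V), C3(3μF, Q=6μC, V=2.00V), C4(4μF, Q=1μC, V=0.25V), C5(1μF, Q=19μC, V=19.00V)
Op 1: CLOSE 1-2: Q_total=21.00, C_total=6.00, V=3.50; Q1=3.50, Q2=17.50; dissipated=79.350
Op 2: CLOSE 4-5: Q_total=20.00, C_total=5.00, V=4.00; Q4=16.00, Q5=4.00; dissipated=140.625
Final charges: Q1=3.50, Q2=17.50, Q3=6.00, Q4=16.00, Q5=4.00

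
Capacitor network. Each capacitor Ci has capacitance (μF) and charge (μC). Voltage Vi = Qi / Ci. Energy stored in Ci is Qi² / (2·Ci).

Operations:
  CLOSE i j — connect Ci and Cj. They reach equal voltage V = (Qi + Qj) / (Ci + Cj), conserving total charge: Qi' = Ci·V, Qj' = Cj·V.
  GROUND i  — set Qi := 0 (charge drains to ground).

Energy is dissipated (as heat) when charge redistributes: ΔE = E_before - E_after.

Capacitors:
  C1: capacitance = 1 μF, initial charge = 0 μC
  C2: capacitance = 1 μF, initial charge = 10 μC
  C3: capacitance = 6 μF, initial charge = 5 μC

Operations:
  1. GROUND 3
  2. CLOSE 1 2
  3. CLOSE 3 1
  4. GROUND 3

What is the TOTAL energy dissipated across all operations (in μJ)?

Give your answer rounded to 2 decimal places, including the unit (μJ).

Initial: C1(1μF, Q=0μC, V=0.00V), C2(1μF, Q=10μC, V=10.00V), C3(6μF, Q=5μC, V=0.83V)
Op 1: GROUND 3: Q3=0; energy lost=2.083
Op 2: CLOSE 1-2: Q_total=10.00, C_total=2.00, V=5.00; Q1=5.00, Q2=5.00; dissipated=25.000
Op 3: CLOSE 3-1: Q_total=5.00, C_total=7.00, V=0.71; Q3=4.29, Q1=0.71; dissipated=10.714
Op 4: GROUND 3: Q3=0; energy lost=1.531
Total dissipated: 39.328 μJ

Answer: 39.33 μJ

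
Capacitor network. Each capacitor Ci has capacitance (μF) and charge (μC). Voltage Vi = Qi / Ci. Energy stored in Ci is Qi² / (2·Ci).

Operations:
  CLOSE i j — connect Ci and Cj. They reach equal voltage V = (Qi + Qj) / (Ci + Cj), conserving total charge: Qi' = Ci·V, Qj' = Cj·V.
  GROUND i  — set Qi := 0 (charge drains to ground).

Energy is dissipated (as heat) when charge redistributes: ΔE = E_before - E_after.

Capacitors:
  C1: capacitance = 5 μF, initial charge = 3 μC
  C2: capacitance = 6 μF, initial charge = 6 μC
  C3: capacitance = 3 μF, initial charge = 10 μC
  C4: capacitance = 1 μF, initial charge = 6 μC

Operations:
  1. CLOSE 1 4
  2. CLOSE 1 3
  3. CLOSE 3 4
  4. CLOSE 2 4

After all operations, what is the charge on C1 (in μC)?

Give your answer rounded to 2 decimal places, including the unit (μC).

Answer: 10.94 μC

Derivation:
Initial: C1(5μF, Q=3μC, V=0.60V), C2(6μF, Q=6μC, V=1.00V), C3(3μF, Q=10μC, V=3.33V), C4(1μF, Q=6μC, V=6.00V)
Op 1: CLOSE 1-4: Q_total=9.00, C_total=6.00, V=1.50; Q1=7.50, Q4=1.50; dissipated=12.150
Op 2: CLOSE 1-3: Q_total=17.50, C_total=8.00, V=2.19; Q1=10.94, Q3=6.56; dissipated=3.151
Op 3: CLOSE 3-4: Q_total=8.06, C_total=4.00, V=2.02; Q3=6.05, Q4=2.02; dissipated=0.177
Op 4: CLOSE 2-4: Q_total=8.02, C_total=7.00, V=1.15; Q2=6.87, Q4=1.15; dissipated=0.442
Final charges: Q1=10.94, Q2=6.87, Q3=6.05, Q4=1.15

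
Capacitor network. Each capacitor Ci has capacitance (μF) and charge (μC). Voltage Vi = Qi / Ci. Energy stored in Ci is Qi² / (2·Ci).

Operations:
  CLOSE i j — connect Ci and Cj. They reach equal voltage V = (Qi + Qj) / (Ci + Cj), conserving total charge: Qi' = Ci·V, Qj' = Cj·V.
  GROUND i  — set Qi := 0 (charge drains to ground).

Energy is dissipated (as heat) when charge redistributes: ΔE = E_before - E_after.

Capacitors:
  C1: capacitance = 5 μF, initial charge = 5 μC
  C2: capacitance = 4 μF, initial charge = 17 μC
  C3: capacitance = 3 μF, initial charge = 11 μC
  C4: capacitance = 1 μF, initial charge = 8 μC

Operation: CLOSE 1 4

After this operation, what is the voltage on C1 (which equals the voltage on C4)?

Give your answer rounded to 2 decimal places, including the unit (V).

Initial: C1(5μF, Q=5μC, V=1.00V), C2(4μF, Q=17μC, V=4.25V), C3(3μF, Q=11μC, V=3.67V), C4(1μF, Q=8μC, V=8.00V)
Op 1: CLOSE 1-4: Q_total=13.00, C_total=6.00, V=2.17; Q1=10.83, Q4=2.17; dissipated=20.417

Answer: 2.17 V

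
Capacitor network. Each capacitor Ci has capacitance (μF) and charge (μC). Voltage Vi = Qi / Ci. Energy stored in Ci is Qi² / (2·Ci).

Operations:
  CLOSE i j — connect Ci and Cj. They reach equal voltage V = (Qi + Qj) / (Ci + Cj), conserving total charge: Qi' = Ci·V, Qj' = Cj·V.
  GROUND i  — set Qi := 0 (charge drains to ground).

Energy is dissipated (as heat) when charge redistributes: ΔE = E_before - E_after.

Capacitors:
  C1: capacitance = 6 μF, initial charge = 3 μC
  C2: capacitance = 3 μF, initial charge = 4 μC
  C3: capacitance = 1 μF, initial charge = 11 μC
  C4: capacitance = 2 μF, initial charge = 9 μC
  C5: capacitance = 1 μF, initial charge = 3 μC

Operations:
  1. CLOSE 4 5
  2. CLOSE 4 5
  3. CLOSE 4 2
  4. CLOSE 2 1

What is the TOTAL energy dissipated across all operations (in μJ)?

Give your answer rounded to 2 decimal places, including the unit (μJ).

Answer: 8.63 μJ

Derivation:
Initial: C1(6μF, Q=3μC, V=0.50V), C2(3μF, Q=4μC, V=1.33V), C3(1μF, Q=11μC, V=11.00V), C4(2μF, Q=9μC, V=4.50V), C5(1μF, Q=3μC, V=3.00V)
Op 1: CLOSE 4-5: Q_total=12.00, C_total=3.00, V=4.00; Q4=8.00, Q5=4.00; dissipated=0.750
Op 2: CLOSE 4-5: Q_total=12.00, C_total=3.00, V=4.00; Q4=8.00, Q5=4.00; dissipated=0.000
Op 3: CLOSE 4-2: Q_total=12.00, C_total=5.00, V=2.40; Q4=4.80, Q2=7.20; dissipated=4.267
Op 4: CLOSE 2-1: Q_total=10.20, C_total=9.00, V=1.13; Q2=3.40, Q1=6.80; dissipated=3.610
Total dissipated: 8.627 μJ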